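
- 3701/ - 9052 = 3701/9052 =0.41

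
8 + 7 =15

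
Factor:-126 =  -2^1 * 3^2 * 7^1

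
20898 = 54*387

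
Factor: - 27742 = -2^1*11^1*13^1*97^1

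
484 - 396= 88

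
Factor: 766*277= 2^1*277^1*383^1 = 212182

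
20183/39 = 517 + 20/39 =517.51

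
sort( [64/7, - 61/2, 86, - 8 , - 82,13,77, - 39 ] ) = [ - 82 ,-39,-61/2, - 8,64/7, 13,77, 86 ]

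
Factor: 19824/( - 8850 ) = -2^3* 5^(  -  2)*7^1 = -  56/25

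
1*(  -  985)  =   -985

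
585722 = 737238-151516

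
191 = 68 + 123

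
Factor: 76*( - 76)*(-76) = 2^6 * 19^3=   438976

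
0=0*3031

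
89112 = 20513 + 68599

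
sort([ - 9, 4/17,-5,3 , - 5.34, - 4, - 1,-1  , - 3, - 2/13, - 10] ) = [ - 10,-9  , - 5.34, - 5,-4, - 3 , - 1, - 1, - 2/13, 4/17 , 3]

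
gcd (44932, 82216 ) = 956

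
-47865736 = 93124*( -514) 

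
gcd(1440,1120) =160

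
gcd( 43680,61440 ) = 480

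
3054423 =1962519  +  1091904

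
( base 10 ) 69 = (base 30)29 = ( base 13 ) 54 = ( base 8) 105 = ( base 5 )234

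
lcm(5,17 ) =85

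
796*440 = 350240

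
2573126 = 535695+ 2037431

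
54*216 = 11664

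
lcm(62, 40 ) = 1240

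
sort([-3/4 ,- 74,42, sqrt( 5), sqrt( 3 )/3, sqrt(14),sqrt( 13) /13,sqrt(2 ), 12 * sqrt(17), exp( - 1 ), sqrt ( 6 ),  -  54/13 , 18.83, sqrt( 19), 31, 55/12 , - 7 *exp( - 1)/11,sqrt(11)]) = [ - 74, - 54/13, - 3/4, - 7*exp(  -  1) /11, sqrt( 13) /13, exp( - 1), sqrt(3) /3,sqrt( 2),sqrt(5 ),sqrt( 6), sqrt(11), sqrt(14),sqrt (19), 55/12,18.83,31, 42, 12 * sqrt(17)] 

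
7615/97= 7615/97  =  78.51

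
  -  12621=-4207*3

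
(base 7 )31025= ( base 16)1D8D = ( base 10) 7565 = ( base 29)8sp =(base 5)220230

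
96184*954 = 91759536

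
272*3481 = 946832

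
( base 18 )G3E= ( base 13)2510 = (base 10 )5252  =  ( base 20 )d2c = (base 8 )12204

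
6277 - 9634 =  - 3357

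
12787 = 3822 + 8965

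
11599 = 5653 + 5946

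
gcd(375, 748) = 1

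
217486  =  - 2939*( - 74 )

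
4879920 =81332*60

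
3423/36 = 95 +1/12 =95.08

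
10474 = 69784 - 59310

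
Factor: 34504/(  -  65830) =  -76/145  =  - 2^2 * 5^( -1)*19^1*29^(  -  1)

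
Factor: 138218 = 2^1*69109^1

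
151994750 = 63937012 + 88057738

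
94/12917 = 94/12917 = 0.01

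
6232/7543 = 328/397= 0.83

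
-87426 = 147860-235286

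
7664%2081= 1421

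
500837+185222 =686059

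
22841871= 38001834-15159963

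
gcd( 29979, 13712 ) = 1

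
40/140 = 2/7=0.29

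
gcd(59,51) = 1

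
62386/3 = 20795 + 1/3 = 20795.33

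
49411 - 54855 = -5444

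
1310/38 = 655/19 = 34.47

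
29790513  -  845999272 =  - 816208759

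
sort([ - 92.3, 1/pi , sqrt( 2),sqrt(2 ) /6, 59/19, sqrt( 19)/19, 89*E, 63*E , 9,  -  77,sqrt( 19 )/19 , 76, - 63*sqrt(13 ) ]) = [ - 63*sqrt( 13),-92.3,  -  77, sqrt (19)/19, sqrt(19)/19, sqrt( 2) /6, 1/pi,sqrt(2), 59/19,9,76,  63*E, 89*E]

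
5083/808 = 5083/808 = 6.29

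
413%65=23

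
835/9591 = 835/9591= 0.09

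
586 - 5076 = -4490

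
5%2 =1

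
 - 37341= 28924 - 66265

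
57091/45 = 1268 + 31/45=1268.69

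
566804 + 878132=1444936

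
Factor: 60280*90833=5475413240  =  2^3*5^1*11^1*137^1 * 90833^1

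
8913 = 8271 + 642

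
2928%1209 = 510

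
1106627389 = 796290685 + 310336704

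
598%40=38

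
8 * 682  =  5456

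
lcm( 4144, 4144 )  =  4144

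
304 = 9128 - 8824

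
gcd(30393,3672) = 9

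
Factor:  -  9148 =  - 2^2*2287^1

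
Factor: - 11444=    - 2^2*2861^1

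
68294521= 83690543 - 15396022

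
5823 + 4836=10659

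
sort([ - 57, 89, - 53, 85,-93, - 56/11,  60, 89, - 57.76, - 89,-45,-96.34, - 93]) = [ - 96.34, - 93,  -  93,  -  89, - 57.76 , - 57, - 53, - 45, - 56/11, 60, 85, 89,89 ] 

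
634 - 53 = 581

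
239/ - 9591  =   -239/9591 =- 0.02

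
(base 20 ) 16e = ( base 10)534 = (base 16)216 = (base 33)g6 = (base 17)1E7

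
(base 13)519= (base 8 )1543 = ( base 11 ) 719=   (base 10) 867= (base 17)300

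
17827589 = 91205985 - 73378396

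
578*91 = 52598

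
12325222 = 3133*3934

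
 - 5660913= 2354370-8015283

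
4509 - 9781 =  - 5272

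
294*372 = 109368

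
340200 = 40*8505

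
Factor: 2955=3^1 *5^1 *197^1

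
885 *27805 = 24607425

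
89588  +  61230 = 150818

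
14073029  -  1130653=12942376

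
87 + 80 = 167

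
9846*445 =4381470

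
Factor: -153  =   - 3^2*17^1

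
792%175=92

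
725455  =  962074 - 236619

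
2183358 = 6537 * 334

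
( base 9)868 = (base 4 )23012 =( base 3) 222022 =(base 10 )710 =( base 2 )1011000110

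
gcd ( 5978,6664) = 98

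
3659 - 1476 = 2183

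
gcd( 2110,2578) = 2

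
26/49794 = 13/24897 = 0.00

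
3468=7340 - 3872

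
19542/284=68 + 115/142= 68.81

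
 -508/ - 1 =508 + 0/1 = 508.00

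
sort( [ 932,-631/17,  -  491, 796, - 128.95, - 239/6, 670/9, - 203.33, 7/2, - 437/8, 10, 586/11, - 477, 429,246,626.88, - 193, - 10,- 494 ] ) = [ - 494, - 491, - 477, - 203.33,  -  193, - 128.95,-437/8,-239/6, - 631/17,-10, 7/2, 10, 586/11, 670/9, 246,429, 626.88,796,  932]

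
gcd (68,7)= 1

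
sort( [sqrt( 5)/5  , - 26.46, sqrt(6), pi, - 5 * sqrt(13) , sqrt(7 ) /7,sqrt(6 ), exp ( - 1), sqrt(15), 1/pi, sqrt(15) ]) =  [ - 26.46,- 5*sqrt(13), 1/pi , exp( - 1), sqrt(7 )/7, sqrt(5)/5,  sqrt( 6 ), sqrt( 6 ), pi, sqrt( 15 ), sqrt( 15)] 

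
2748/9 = 916/3 = 305.33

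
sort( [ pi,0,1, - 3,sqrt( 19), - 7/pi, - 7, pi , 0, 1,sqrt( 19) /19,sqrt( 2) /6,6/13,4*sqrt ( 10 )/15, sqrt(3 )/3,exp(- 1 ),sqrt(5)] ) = [-7, - 3,-7/pi,0, 0,sqrt( 19)/19, sqrt (2 )/6, exp(-1 ),6/13,sqrt( 3 )/3, 4*sqrt( 10) /15,1, 1, sqrt( 5), pi,pi,sqrt( 19 )]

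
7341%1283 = 926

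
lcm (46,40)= 920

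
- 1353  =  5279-6632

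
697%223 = 28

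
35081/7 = 35081/7 = 5011.57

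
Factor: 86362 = 2^1 * 29^1*1489^1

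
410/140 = 41/14 = 2.93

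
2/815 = 2/815 = 0.00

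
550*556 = 305800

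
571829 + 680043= 1251872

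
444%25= 19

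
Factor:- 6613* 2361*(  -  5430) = 84780180990  =  2^1*3^2*5^1*17^1*181^1*389^1*787^1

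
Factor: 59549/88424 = 8507/12632 = 2^( - 3 )*47^1*181^1*1579^( - 1 )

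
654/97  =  6 + 72/97= 6.74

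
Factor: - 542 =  - 2^1 * 271^1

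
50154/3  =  16718 = 16718.00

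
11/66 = 1/6 = 0.17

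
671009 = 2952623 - 2281614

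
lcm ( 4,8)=8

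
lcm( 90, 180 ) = 180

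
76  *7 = 532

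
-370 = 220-590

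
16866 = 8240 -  - 8626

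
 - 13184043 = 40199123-53383166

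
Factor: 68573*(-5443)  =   - 373242839 = -47^1*1459^1 * 5443^1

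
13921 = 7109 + 6812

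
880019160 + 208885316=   1088904476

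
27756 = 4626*6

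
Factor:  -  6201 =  - 3^2*13^1*53^1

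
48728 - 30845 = 17883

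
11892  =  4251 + 7641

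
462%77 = 0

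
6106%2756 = 594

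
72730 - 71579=1151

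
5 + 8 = 13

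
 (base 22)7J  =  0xad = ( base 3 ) 20102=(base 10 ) 173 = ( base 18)9B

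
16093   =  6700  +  9393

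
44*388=17072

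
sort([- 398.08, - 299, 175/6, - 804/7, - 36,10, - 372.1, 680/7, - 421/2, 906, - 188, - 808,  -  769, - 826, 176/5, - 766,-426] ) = [  -  826, - 808, - 769, - 766, - 426, - 398.08, - 372.1,- 299 , - 421/2, - 188 , - 804/7, - 36,10,175/6,176/5,680/7, 906 ]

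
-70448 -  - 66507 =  - 3941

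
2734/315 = 2734/315 =8.68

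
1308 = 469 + 839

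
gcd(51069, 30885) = 87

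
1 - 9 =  - 8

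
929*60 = 55740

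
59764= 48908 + 10856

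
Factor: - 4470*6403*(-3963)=113426647830=2^1 * 3^2*5^1*19^1*149^1 * 337^1 * 1321^1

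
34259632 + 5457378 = 39717010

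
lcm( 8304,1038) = 8304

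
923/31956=923/31956=0.03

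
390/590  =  39/59 = 0.66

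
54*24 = 1296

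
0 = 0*3498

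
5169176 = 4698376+470800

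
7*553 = 3871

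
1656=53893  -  52237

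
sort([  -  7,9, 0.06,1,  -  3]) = [ -7,- 3, 0.06,1  ,  9 ]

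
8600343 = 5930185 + 2670158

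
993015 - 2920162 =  - 1927147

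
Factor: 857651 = 359^1*2389^1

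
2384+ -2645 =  - 261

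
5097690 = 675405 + 4422285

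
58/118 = 29/59 = 0.49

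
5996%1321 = 712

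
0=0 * 89363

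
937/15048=937/15048= 0.06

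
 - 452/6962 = -1+3255/3481 =- 0.06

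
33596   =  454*74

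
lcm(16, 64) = 64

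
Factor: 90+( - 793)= - 19^1*37^1 = - 703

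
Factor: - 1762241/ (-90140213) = 13^1*113^ ( - 1 ) *283^1*479^1*797701^(  -  1 )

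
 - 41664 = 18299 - 59963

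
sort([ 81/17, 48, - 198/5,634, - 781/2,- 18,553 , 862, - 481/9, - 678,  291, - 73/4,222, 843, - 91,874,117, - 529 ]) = [ - 678, - 529, - 781/2,-91 , - 481/9, - 198/5,-73/4,-18,81/17, 48 , 117, 222,291,553,634, 843, 862,874]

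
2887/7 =2887/7 =412.43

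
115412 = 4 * 28853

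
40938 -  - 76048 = 116986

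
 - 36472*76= - 2771872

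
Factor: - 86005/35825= - 5^( - 1)*103^1*167^1 *1433^(-1) =- 17201/7165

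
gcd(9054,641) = 1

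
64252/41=64252/41 = 1567.12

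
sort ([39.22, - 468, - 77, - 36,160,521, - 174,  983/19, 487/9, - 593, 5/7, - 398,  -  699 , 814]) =[  -  699, - 593,- 468, -398, - 174,-77,  -  36,  5/7 , 39.22,983/19, 487/9, 160,  521, 814]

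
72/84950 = 36/42475= 0.00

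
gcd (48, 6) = 6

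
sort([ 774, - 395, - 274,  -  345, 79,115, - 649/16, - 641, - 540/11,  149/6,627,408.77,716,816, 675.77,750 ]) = [ - 641, - 395 , - 345, - 274, - 540/11,  -  649/16, 149/6, 79,115,408.77, 627,675.77,716 , 750,774,816 ] 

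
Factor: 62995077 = 3^6* 86413^1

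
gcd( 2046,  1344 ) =6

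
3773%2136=1637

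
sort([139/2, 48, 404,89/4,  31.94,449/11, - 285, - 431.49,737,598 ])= [ -431.49,- 285,89/4,31.94 , 449/11,48,139/2 , 404,598,737 ]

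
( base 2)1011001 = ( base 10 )89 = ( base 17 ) 54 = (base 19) 4d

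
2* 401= 802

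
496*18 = 8928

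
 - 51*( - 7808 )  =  398208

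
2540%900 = 740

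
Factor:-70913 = -70913^1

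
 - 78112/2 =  - 39056 = -  39056.00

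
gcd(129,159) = 3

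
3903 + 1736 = 5639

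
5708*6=34248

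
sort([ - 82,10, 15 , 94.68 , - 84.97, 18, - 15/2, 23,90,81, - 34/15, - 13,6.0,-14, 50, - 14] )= [ - 84.97, - 82,- 14, - 14, - 13,  -  15/2, - 34/15  ,  6.0,10, 15 , 18,23, 50,  81,90,  94.68 ]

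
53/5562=53/5562=0.01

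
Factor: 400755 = 3^1*5^1*26717^1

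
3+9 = 12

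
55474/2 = 27737 = 27737.00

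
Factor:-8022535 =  - 5^1*409^1*3923^1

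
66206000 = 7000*9458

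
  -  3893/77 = - 3893/77 = -50.56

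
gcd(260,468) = 52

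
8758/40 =4379/20 =218.95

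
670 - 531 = 139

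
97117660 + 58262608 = 155380268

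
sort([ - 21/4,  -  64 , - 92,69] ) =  [ - 92, - 64,- 21/4,69]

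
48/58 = 24/29 = 0.83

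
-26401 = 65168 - 91569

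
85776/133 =644  +  124/133= 644.93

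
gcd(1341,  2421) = 9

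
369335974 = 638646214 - 269310240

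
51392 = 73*704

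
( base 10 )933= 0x3a5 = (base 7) 2502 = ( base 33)s9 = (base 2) 1110100101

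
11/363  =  1/33 = 0.03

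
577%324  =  253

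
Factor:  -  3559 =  - 3559^1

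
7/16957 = 7/16957 = 0.00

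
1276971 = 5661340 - 4384369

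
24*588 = 14112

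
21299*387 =8242713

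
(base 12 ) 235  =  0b101001001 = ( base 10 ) 329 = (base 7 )650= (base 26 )CH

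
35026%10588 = 3262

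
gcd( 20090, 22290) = 10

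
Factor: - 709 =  -709^1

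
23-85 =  - 62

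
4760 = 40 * 119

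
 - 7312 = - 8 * 914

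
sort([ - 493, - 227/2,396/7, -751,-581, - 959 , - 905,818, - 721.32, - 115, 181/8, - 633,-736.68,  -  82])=[-959, - 905, - 751, - 736.68, - 721.32, - 633, - 581 ,-493, - 115, - 227/2,-82 , 181/8,396/7,818]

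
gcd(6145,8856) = 1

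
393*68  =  26724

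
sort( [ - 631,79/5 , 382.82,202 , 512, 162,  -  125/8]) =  [ - 631, - 125/8, 79/5, 162,202, 382.82,512] 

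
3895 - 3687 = 208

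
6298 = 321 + 5977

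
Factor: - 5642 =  - 2^1*7^1*13^1*31^1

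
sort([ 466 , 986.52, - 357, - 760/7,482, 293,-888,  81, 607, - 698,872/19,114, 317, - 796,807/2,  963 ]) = [ - 888 , - 796,-698, - 357,- 760/7, 872/19,  81,114, 293 , 317, 807/2,  466, 482, 607, 963, 986.52 ]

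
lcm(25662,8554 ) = 25662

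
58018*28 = 1624504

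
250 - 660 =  - 410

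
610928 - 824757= - 213829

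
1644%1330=314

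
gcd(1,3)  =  1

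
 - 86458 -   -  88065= 1607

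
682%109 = 28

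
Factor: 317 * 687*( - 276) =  - 2^2*3^2 *23^1*229^1*317^1 = -  60107004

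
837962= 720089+117873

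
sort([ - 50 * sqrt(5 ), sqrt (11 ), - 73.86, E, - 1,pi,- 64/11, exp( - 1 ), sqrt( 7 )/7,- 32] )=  [-50*sqrt(5 ),  -  73.86, - 32 , - 64/11,- 1,  exp( - 1), sqrt ( 7)/7, E,  pi, sqrt( 11) ] 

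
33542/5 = 6708 + 2/5 = 6708.40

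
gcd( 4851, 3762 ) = 99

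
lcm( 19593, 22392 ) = 156744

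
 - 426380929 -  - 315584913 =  - 110796016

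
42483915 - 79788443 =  - 37304528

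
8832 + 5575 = 14407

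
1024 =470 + 554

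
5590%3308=2282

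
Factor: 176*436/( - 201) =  - 2^6 * 3^(-1)*11^1*67^(-1 )*109^1 = - 76736/201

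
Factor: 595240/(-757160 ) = -647/823 = -  647^1*823^(-1 )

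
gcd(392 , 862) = 2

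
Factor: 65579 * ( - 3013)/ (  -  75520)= 2^( - 8)*5^( - 1 )*23^1 * 59^(-1 )*131^1*65579^1 = 197589527/75520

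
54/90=3/5 = 0.60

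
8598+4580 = 13178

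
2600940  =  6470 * 402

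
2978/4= 1489/2 = 744.50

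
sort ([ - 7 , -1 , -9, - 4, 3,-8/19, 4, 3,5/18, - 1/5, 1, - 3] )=[-9, - 7, - 4, - 3 , - 1, - 8/19, - 1/5,5/18,  1 , 3, 3, 4]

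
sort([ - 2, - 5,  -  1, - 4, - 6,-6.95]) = [ - 6.95,-6, - 5, -4, - 2,  -  1] 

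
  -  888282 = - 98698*9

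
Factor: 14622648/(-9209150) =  - 2^2*3^1 * 5^ ( - 2)*67^( - 1) * 2749^( - 1 )*609277^1=- 7311324/4604575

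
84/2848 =21/712= 0.03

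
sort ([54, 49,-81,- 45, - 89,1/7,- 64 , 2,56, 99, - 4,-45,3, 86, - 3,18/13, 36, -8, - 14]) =[ - 89, - 81, - 64, - 45, - 45,-14, - 8,  -  4,  -  3, 1/7, 18/13, 2,3,36 , 49, 54 , 56, 86, 99]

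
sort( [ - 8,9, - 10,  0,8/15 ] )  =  [-10, - 8,0,8/15,9 ] 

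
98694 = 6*16449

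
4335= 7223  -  2888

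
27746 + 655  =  28401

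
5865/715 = 8 + 29/143=8.20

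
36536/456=80+7/57 = 80.12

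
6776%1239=581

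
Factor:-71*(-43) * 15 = 3^1*5^1*43^1*71^1 =45795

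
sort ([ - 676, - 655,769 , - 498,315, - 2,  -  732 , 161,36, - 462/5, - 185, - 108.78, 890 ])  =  [ - 732, - 676, - 655, - 498, - 185,- 108.78, - 462/5, - 2, 36,161, 315, 769, 890]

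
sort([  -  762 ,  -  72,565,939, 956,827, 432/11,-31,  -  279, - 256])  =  [ - 762, - 279,  -  256,  -  72,-31, 432/11,565, 827,939, 956 ] 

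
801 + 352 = 1153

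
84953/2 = 84953/2 = 42476.50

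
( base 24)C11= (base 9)10457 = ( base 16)1B19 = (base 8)15431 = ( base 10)6937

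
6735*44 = 296340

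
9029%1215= 524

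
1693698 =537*3154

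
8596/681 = 8596/681 = 12.62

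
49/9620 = 49/9620 = 0.01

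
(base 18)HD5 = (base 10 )5747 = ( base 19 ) FH9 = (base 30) 6BH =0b1011001110011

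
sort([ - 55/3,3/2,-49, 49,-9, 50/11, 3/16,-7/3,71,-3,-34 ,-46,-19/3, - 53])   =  [-53, - 49, - 46, - 34, - 55/3, - 9 ,  -  19/3,-3, - 7/3, 3/16,3/2, 50/11, 49, 71 ]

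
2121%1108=1013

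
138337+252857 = 391194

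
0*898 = 0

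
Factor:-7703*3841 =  - 29587223 = - 23^1*167^1* 7703^1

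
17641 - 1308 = 16333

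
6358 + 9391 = 15749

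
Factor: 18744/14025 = 568/425=2^3* 5^( - 2) *17^( - 1)*71^1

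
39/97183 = 39/97183 = 0.00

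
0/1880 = 0 = 0.00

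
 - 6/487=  - 1+481/487 =- 0.01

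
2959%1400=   159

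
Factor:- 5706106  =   - 2^1*7^1*407579^1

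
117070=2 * 58535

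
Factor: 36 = 2^2*3^2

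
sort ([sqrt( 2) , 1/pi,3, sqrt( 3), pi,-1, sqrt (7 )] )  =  [  -  1,  1/pi,sqrt( 2),sqrt(3),sqrt( 7), 3, pi]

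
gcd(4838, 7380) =82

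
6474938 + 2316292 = 8791230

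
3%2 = 1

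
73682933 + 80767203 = 154450136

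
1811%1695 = 116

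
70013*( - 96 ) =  - 6721248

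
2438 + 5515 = 7953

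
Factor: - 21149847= - 3^2*557^1*4219^1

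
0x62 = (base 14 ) 70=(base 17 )5D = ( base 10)98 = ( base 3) 10122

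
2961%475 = 111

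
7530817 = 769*9793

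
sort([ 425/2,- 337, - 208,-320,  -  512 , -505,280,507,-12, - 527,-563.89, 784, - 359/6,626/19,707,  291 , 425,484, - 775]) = [- 775,  -  563.89, - 527, - 512,-505, -337, - 320 , - 208, - 359/6, - 12,626/19,425/2, 280,291,425,484,507, 707,784]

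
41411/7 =41411/7 =5915.86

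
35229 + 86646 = 121875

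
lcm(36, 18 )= 36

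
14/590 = 7/295 = 0.02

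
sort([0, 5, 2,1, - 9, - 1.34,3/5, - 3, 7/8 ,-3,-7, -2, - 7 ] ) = [-9, - 7, - 7,- 3,-3,-2, - 1.34,0 , 3/5,7/8,1,2,5] 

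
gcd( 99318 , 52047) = 3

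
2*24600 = 49200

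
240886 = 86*2801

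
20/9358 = 10/4679 = 0.00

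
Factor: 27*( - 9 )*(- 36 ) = 2^2  *  3^7 = 8748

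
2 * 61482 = 122964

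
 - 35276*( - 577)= 20354252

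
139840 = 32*4370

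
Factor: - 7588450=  - 2^1*5^2  *151769^1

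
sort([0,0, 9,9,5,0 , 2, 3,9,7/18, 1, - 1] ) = [ - 1,0,0, 0,7/18,1, 2,  3,5,9,9,9 ] 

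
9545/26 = 9545/26 = 367.12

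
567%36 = 27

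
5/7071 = 5/7071 = 0.00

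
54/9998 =27/4999 = 0.01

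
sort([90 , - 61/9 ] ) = [  -  61/9 , 90 ]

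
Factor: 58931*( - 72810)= -2^1*3^2*5^1*31^1* 809^1*1901^1 = - 4290766110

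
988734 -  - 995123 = 1983857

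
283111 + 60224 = 343335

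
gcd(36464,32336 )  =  688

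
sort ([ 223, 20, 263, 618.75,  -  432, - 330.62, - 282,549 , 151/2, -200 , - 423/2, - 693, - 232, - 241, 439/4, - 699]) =[ - 699, - 693, - 432, - 330.62 , - 282, - 241,-232, - 423/2, - 200, 20,151/2,  439/4, 223, 263, 549,618.75 ] 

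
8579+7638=16217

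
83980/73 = 83980/73 = 1150.41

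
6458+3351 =9809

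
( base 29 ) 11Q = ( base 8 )1600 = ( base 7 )2420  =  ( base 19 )293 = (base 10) 896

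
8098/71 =8098/71  =  114.06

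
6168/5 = 6168/5 = 1233.60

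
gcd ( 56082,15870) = 6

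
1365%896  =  469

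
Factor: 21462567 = 3^1*7^1*229^1*4463^1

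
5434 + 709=6143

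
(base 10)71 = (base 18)3H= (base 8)107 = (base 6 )155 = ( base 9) 78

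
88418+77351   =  165769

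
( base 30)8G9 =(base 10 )7689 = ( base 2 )1111000001001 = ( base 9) 11483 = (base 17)19a5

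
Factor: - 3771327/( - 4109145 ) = 1257109/1369715 = 5^( - 1 ) * 7^1*47^1*3821^1 * 273943^(- 1 )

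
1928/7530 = 964/3765 = 0.26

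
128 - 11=117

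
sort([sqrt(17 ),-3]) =[-3,sqrt( 17) ] 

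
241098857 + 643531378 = 884630235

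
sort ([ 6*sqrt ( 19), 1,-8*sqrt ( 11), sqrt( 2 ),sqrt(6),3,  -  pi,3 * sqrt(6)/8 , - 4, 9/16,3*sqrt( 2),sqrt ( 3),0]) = [-8*sqrt( 11),-4,-pi , 0,9/16 , 3* sqrt ( 6)/8 , 1,sqrt (2 ),sqrt( 3), sqrt ( 6), 3,3*sqrt(2),6 * sqrt( 19)] 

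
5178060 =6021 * 860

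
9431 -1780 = 7651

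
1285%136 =61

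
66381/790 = 84 + 21/790 =84.03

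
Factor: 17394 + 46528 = 2^1*31^1*1031^1 = 63922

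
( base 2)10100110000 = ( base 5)20303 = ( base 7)3605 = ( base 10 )1328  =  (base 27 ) 1m5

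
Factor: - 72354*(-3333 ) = 241155882 = 2^1*3^2*  11^1*31^1*101^1*389^1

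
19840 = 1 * 19840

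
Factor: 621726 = 2^1*3^1*7^1*113^1 * 131^1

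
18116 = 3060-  - 15056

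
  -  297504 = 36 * ( - 8264 )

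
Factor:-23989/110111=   -  7^1 *23^1*739^( - 1 ) = - 161/739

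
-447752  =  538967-986719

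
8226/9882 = 457/549 = 0.83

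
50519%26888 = 23631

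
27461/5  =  5492 + 1/5 =5492.20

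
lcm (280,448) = 2240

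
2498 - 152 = 2346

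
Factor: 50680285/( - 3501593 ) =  - 5^1*101^1*100357^1*3501593^( - 1) 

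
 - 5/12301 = -1+12296/12301 = - 0.00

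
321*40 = 12840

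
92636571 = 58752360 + 33884211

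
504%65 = 49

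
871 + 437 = 1308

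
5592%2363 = 866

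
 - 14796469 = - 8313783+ - 6482686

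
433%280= 153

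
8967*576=5164992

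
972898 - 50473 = 922425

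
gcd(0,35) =35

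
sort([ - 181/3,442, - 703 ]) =[  -  703, - 181/3, 442 ]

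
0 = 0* 184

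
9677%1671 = 1322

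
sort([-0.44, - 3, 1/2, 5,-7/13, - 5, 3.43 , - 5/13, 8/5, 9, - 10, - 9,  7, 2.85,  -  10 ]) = [ - 10, - 10, - 9, - 5 , - 3  , - 7/13,-0.44, - 5/13 , 1/2, 8/5, 2.85,3.43, 5, 7, 9]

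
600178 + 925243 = 1525421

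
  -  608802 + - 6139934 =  - 6748736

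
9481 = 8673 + 808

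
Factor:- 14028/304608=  - 2^( - 3 )*7^1 * 19^( - 1 ) = - 7/152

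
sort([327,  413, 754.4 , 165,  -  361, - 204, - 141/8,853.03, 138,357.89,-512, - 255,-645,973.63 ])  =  [ - 645,-512, - 361, -255,-204,-141/8, 138,  165, 327, 357.89,413,754.4 , 853.03, 973.63 ]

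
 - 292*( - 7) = 2044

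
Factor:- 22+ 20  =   - 2 = - 2^1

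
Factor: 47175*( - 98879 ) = - 4664616825 = - 3^1*5^2*11^1*17^1*37^1*89^1*101^1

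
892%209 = 56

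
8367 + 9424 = 17791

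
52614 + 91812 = 144426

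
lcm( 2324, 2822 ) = 39508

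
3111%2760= 351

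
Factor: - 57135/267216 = - 2^( - 4) *5^1*13^1*19^(-1) =- 65/304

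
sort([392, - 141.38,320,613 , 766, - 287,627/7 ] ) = [- 287, - 141.38, 627/7,320,  392, 613, 766]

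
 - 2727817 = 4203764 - 6931581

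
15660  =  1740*9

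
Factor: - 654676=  - 2^2 * 11^1* 14879^1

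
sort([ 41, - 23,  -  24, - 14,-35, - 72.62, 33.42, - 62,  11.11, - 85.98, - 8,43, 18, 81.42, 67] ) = [ - 85.98,-72.62,- 62, - 35, - 24,-23,-14, - 8 , 11.11,18, 33.42, 41,  43, 67, 81.42] 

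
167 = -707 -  - 874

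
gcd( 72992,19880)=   8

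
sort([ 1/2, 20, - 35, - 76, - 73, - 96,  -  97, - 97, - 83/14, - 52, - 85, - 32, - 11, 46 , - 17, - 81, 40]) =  [-97,- 97, - 96,  -  85, - 81, - 76,-73, - 52,- 35,- 32 , - 17,-11, - 83/14,  1/2,20, 40, 46] 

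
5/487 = 5/487 = 0.01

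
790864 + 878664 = 1669528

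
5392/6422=2696/3211 = 0.84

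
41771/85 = 41771/85 = 491.42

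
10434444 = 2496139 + 7938305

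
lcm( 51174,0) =0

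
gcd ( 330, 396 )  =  66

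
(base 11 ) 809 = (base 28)16P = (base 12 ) 695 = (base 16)3d1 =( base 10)977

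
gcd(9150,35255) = 5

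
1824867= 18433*99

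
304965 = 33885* 9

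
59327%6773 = 5143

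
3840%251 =75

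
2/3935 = 2/3935= 0.00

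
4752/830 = 2376/415 = 5.73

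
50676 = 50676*1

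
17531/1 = 17531 = 17531.00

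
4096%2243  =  1853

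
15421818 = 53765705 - 38343887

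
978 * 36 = 35208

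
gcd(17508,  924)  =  12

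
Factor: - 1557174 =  - 2^1 *3^1*109^1*2381^1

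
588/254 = 294/127 =2.31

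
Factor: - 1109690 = - 2^1*5^1*110969^1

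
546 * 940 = 513240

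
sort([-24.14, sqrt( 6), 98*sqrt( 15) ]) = [-24.14,sqrt ( 6), 98 *sqrt( 15)] 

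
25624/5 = 5124 + 4/5 = 5124.80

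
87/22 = 3 + 21/22= 3.95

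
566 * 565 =319790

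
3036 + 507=3543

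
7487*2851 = 21345437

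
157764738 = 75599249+82165489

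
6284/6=3142/3= 1047.33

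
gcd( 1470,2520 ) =210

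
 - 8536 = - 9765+1229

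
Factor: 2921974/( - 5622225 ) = - 2^1*3^ ( - 1)*5^(  -  2 )*7^( - 1 )*11^1*10709^(-1)*132817^1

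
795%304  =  187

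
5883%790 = 353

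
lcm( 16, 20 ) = 80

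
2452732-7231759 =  - 4779027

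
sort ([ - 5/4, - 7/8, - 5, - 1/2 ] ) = [ - 5,-5/4, - 7/8, - 1/2] 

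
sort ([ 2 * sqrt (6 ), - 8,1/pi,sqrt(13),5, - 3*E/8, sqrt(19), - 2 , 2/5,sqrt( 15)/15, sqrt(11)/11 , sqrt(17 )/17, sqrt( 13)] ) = [ - 8, - 2, - 3*E/8,sqrt(17)/17  ,  sqrt(15)/15, sqrt (11)/11,1/pi,2/5 , sqrt( 13), sqrt ( 13), sqrt( 19), 2 *sqrt( 6), 5 ] 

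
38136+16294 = 54430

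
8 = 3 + 5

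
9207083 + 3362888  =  12569971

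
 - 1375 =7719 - 9094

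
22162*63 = 1396206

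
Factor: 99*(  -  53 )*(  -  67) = 3^2*11^1 *53^1*67^1 = 351549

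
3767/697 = 3767/697 = 5.40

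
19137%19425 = 19137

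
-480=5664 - 6144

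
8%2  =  0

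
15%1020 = 15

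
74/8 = 9  +  1/4 = 9.25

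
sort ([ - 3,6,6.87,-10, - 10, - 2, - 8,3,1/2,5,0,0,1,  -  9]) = [-10, - 10,-9, - 8,-3, - 2,0,0,1/2,1,3,5,  6,6.87]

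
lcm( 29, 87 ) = 87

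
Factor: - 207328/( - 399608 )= 2^2 *31^1*239^ ( - 1) = 124/239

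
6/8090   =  3/4045  =  0.00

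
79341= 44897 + 34444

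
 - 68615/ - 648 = 105 + 575/648 = 105.89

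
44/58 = 22/29 = 0.76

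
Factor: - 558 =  - 2^1*3^2*31^1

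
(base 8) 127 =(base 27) 36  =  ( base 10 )87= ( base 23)3I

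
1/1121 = 1/1121=0.00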